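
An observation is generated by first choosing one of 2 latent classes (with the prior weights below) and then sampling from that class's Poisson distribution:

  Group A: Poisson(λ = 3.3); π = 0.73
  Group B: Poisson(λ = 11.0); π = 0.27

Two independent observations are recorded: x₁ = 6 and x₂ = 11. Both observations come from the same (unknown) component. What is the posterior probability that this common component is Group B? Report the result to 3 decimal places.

Apply Bayes' rule: the posterior for each component is proportional to its prior times its likelihood at x.
Since both observations come from the same component, the likelihood for component k is f_k(x₁)·f_k(x₂).
  p_A = [e^(−3.3)·3.3^6/6! = 0.0661575] × [0.00046701] = 3.08962e-05
  p_B = [e^(−11.0)·11.0^6/6! = 0.0410946] × [0.119378] = 0.00490579
Multiply by the mixture weights:
  π_A·p_A = 0.73 × 3.08962e-05 = 2.25542e-05
  π_B·p_B = 0.27 × 0.00490579 = 0.00132456
Denominator: 2.25542e-05 + 0.00132456 = 0.00134712
P(Group B | data) = 0.00132456 / 0.00134712 ≈ 0.983

0.983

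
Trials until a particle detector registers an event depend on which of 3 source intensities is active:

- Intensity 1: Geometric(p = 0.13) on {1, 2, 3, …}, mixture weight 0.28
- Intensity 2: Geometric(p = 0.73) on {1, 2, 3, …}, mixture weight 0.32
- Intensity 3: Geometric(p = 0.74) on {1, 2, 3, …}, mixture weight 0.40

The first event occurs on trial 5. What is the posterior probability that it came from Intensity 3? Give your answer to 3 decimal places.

By Bayes' theorem, P(k | x) = π_k f_k(x) / Σ_j π_j f_j(x).
Geometric probabilities:
  p_1 = 0.13·(1−0.13)^4 = 0.13·0.572898 = 0.0744767
  p_2 = 0.73·(1−0.73)^4 = 0.73·0.00531441 = 0.00387952
  p_3 = 0.74·(1−0.74)^4 = 0.74·0.00456976 = 0.00338162
Weight by the priors:
  π_1·p_1 = 0.28 × 0.0744767 = 0.0208535
  π_2·p_2 = 0.32 × 0.00387952 = 0.00124145
  π_3·p_3 = 0.40 × 0.00338162 = 0.00135265
Sum: 0.0208535 + 0.00124145 + 0.00135265 = 0.0234476
So the posterior for Intensity 3 is 0.00135265 / 0.0234476 ≈ 0.058.

0.058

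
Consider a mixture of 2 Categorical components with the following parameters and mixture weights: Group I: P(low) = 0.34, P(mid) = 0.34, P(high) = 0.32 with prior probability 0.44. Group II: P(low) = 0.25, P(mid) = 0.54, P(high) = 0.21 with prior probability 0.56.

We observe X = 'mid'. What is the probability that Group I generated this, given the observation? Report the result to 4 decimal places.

0.3310

P(component k | x) = π_k·f_k(x) / marginal(x), where marginal(x) = Σ_j π_j·f_j(x).
Component likelihoods at x = 'mid':
  L_I = P(mid | comp) = 0.34
  L_II = P(mid | comp) = 0.54
Multiply by the mixture weights:
  π_I·L_I = 0.44 × 0.34 = 0.1496
  π_II·L_II = 0.56 × 0.54 = 0.3024
Normaliser: 0.1496 + 0.3024 = 0.452
So the posterior for Group I is 0.1496 / 0.452 ≈ 0.3310.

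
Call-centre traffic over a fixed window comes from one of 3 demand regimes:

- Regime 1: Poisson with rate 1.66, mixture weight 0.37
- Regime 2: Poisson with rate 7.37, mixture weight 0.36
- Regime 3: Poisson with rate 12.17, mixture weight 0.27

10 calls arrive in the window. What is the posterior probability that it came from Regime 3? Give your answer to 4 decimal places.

Apply Bayes' rule: the posterior for each component is proportional to its prior times its likelihood at x.
Poisson probabilities:
  p_1 = 8.32509e-06
  p_2 = 0.0820657
  p_3 = 0.101807
Weight by the priors:
  P(Z=1)·p_1 = 0.37 × 8.32509e-06 = 3.08028e-06
  P(Z=2)·p_2 = 0.36 × 0.0820657 = 0.0295436
  P(Z=3)·p_3 = 0.27 × 0.101807 = 0.027488
Marginal: 3.08028e-06 + 0.0295436 + 0.027488 = 0.0570347
P(Regime 3 | data) = 0.027488 / 0.0570347 ≈ 0.4820

0.4820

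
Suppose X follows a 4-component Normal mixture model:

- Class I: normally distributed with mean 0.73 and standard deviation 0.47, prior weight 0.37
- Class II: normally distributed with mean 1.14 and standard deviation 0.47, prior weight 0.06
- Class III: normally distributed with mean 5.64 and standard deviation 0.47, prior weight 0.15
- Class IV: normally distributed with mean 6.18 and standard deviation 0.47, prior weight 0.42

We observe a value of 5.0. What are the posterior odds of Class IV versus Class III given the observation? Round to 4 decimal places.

The posterior odds equal the prior odds times the likelihood ratio: (P(Z=i)/P(Z=j))·(f_i(x)/f_j(x)).
Evaluate each component's likelihood at the observed value:
  L_I = (1/(0.47·√(2π)))·exp(−(5.0−0.73)²/(2·0.47²)) = 0.848813·exp(-41.26958) = 1.01312e-18
  L_II = (1/(0.47·√(2π)))·exp(−(5.0−1.14)²/(2·0.47²)) = 0.848813·exp(-33.72476) = 1.91573e-15
  L_III = (1/(0.47·√(2π)))·exp(−(5.0−5.64)²/(2·0.47²)) = 0.848813·exp(-0.92712) = 0.33587
  L_IV = (1/(0.47·√(2π)))·exp(−(5.0−6.18)²/(2·0.47²)) = 0.848813·exp(-3.15165) = 0.0363134
Odds = (0.42/0.15) × (0.0363134/0.33587) = 2.8 × 0.108118 ≈ 0.3027

0.3027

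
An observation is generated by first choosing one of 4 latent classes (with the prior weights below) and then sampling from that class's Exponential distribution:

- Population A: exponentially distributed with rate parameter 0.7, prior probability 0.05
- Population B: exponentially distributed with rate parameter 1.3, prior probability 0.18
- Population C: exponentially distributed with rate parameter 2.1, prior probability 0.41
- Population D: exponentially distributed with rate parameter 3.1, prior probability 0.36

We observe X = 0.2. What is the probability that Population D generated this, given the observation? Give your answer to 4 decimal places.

0.4360

The responsibility of component k is π_k f_k(x) divided by Σ_j π_j f_j(x).
Evaluate each component's likelihood at the observed value:
  L_A = 0.608551
  L_B = 1.00237
  L_C = 1.3798
  L_D = 1.66763
Prior × likelihood for each component:
  π_A·L_A = 0.05 × 0.608551 = 0.0304275
  π_B·L_B = 0.18 × 1.00237 = 0.180426
  π_C·L_C = 0.41 × 1.3798 = 0.565717
  π_D·L_D = 0.36 × 1.66763 = 0.600346
Sum: 0.0304275 + 0.180426 + 0.565717 + 0.600346 = 1.37692
Responsibility of Population D: 0.600346 / 1.37692 ≈ 0.4360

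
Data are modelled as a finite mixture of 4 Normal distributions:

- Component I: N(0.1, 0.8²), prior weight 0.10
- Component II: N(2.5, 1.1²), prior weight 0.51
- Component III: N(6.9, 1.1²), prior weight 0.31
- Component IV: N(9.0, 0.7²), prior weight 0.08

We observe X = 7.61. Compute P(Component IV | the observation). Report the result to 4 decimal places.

By Bayes' theorem, P(k | x) = P(Z=k) f_k(x) / Σ_j P(Z=j) f_j(x).
Normal densities:
  p_I = 3.6449e-20
  p_II = 7.47181e-06
  p_III = 0.294477
  p_IV = 0.0793574
Unnormalised posteriors:
  P(Z=I)·p_I = 0.10 × 3.6449e-20 = 3.6449e-21
  P(Z=II)·p_II = 0.51 × 7.47181e-06 = 3.81063e-06
  P(Z=III)·p_III = 0.31 × 0.294477 = 0.0912879
  P(Z=IV)·p_IV = 0.08 × 0.0793574 = 0.00634859
Normaliser: 3.6449e-21 + 3.81063e-06 + 0.0912879 + 0.00634859 = 0.0976403
Responsibility of Component IV: 0.00634859 / 0.0976403 ≈ 0.0650

0.0650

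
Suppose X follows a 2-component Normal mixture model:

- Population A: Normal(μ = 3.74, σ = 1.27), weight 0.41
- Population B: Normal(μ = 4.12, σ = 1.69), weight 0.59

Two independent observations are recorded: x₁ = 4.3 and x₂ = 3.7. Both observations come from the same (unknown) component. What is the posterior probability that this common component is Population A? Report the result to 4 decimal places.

By Bayes' theorem, P(k | x) = π_k f_k(x) / Σ_j π_j f_j(x).
Since both observations come from the same component, the likelihood for component k is f_k(x₁)·f_k(x₂).
  L_A = [0.285027] × [0.313972] = 0.0894905
  L_B = [0.234725] × [0.228882] = 0.0537244
Weight by the priors:
  π_A·L_A = 0.41 × 0.0894905 = 0.0366911
  π_B·L_B = 0.59 × 0.0537244 = 0.0316974
Evidence: 0.0366911 + 0.0316974 = 0.0683885
Responsibility of Population A: 0.0366911 / 0.0683885 ≈ 0.5365

0.5365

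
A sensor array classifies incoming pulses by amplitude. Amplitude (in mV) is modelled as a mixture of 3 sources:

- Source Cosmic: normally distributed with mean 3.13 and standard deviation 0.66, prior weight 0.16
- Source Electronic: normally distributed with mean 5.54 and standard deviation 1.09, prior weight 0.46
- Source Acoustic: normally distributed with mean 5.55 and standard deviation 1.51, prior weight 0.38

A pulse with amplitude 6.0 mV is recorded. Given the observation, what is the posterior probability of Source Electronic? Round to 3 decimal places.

0.616

By Bayes' theorem, P(k | x) = w_k f_k(x) / Σ_j w_j f_j(x).
Evaluate each component's likelihood at the observed value:
  L_Cosmic = (1/(0.66·√(2π)))·exp(−(6.0−3.13)²/(2·0.66²)) = 0.604458·exp(-9.45466) = 4.73434e-05
  L_Electronic = (1/(1.09·√(2π)))·exp(−(6.0−5.54)²/(2·1.09²)) = 0.366002·exp(-0.08905) = 0.334819
  L_Acoustic = (1/(1.51·√(2π)))·exp(−(6.0−5.55)²/(2·1.51²)) = 0.264200·exp(-0.04441) = 0.252725
Multiply by the mixture weights:
  w_Cosmic·L_Cosmic = 0.16 × 4.73434e-05 = 7.57494e-06
  w_Electronic·L_Electronic = 0.46 × 0.334819 = 0.154017
  w_Acoustic·L_Acoustic = 0.38 × 0.252725 = 0.0960354
Evidence: 7.57494e-06 + 0.154017 + 0.0960354 = 0.25006
Responsibility of Source Electronic: 0.154017 / 0.25006 ≈ 0.616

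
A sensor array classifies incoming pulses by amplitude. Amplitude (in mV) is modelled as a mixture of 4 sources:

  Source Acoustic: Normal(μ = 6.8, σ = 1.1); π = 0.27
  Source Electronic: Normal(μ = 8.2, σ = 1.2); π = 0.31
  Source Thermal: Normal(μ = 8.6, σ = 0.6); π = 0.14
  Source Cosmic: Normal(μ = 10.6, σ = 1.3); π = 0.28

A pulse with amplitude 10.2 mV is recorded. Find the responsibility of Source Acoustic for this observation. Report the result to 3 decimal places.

0.007

By Bayes' theorem, P(k | x) = π_k f_k(x) / Σ_j π_j f_j(x).
Evaluate each component's likelihood at the observed value:
  f_Acoustic = (1/(1.1·√(2π)))·exp(−(10.2−6.8)²/(2·1.1²)) = 0.362675·exp(-4.77686) = 0.0030546
  f_Electronic = (1/(1.2·√(2π)))·exp(−(10.2−8.2)²/(2·1.2²)) = 0.332452·exp(-1.38889) = 0.0828976
  f_Thermal = (1/(0.6·√(2π)))·exp(−(10.2−8.6)²/(2·0.6²)) = 0.664904·exp(-3.55556) = 0.0189933
  f_Cosmic = (1/(1.3·√(2π)))·exp(−(10.2−10.6)²/(2·1.3²)) = 0.306879·exp(-0.04734) = 0.29269
Weight by the priors:
  π_Acoustic·f_Acoustic = 0.27 × 0.0030546 = 0.000824741
  π_Electronic·f_Electronic = 0.31 × 0.0828976 = 0.0256983
  π_Thermal·f_Thermal = 0.14 × 0.0189933 = 0.00265906
  π_Cosmic·f_Cosmic = 0.28 × 0.29269 = 0.0819533
Normaliser: 0.000824741 + 0.0256983 + 0.00265906 + 0.0819533 = 0.111135
Responsibility of Source Acoustic: 0.000824741 / 0.111135 ≈ 0.007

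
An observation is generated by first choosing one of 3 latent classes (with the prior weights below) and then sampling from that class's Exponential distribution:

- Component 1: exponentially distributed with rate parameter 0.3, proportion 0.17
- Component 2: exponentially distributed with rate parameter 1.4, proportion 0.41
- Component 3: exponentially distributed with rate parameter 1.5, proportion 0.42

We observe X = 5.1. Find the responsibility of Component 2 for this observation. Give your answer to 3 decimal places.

0.039

Apply Bayes' rule: the posterior for each component is proportional to its prior times its likelihood at x.
Evaluate each component's likelihood at the observed value:
  f_1 = 0.0649607
  f_2 = 0.00110985
  f_3 = 0.000714066
Multiply by the mixture weights:
  P(Z=1)·f_1 = 0.17 × 0.0649607 = 0.0110433
  P(Z=2)·f_2 = 0.41 × 0.00110985 = 0.00045504
  P(Z=3)·f_3 = 0.42 × 0.000714066 = 0.000299908
Normaliser: 0.0110433 + 0.00045504 + 0.000299908 = 0.0117983
P(Component 2 | the observation) = 0.00045504 / 0.0117983 ≈ 0.039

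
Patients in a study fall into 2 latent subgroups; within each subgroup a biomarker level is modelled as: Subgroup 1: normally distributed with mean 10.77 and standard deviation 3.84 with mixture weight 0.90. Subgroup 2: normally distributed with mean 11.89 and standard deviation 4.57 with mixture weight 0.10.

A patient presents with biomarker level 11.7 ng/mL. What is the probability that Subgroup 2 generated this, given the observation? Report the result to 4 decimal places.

0.0876

By Bayes' theorem, P(k | x) = π_k f_k(x) / Σ_j π_j f_j(x).
Evaluate each component's likelihood at the observed value:
  f_1 = 0.100889
  f_2 = 0.0872205
Prior × likelihood for each component:
  π_1·f_1 = 0.90 × 0.100889 = 0.0907997
  π_2·f_2 = 0.10 × 0.0872205 = 0.00872205
Sum: 0.0907997 + 0.00872205 = 0.0995218
So the posterior for Subgroup 2 is 0.00872205 / 0.0995218 ≈ 0.0876.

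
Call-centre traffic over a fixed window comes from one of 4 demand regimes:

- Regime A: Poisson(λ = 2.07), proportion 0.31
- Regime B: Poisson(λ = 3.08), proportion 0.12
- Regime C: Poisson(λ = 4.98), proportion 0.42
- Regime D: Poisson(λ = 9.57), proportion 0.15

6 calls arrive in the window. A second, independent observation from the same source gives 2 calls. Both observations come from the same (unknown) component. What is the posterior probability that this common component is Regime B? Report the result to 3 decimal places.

0.182

Apply Bayes' rule: the posterior for each component is proportional to its prior times its likelihood at x.
Since both observations come from the same component, the likelihood for component k is f_k(x₁)·f_k(x₂).
  f_A = [e^(−2.07)·2.07^6/6! = 0.013788] × [0.270347] = 0.00372753
  f_B = [e^(−3.08)·3.08^6/6! = 0.0544935] × [0.217994] = 0.0118793
  f_C = [e^(−4.98)·4.98^6/6! = 0.145632] × [0.0852398] = 0.0124136
  f_D = [e^(−9.57)·9.57^6/6! = 0.0744631] × [0.00319592] = 0.000237978
Prior × likelihood for each component:
  π_A·f_A = 0.31 × 0.00372753 = 0.00115553
  π_B·f_B = 0.12 × 0.0118793 = 0.00142551
  π_C·f_C = 0.42 × 0.0124136 = 0.00521373
  π_D·f_D = 0.15 × 0.000237978 = 3.56967e-05
Normaliser: 0.00115553 + 0.00142551 + 0.00521373 + 3.56967e-05 = 0.00783047
P(Regime B | x₁,x₂) ≈ 0.182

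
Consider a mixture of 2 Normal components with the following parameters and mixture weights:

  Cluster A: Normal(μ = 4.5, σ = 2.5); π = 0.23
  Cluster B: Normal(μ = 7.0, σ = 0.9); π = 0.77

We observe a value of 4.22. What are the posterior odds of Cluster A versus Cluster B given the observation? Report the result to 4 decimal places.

Only the two components matter; the odds are (π_i f_i(x)) / (π_j f_j(x)).
Component likelihoods at x = 4.22:
  L_A = 0.158579
  L_B = 0.00375677
0.0364732 / 0.00289271 ≈ 12.6086

12.6086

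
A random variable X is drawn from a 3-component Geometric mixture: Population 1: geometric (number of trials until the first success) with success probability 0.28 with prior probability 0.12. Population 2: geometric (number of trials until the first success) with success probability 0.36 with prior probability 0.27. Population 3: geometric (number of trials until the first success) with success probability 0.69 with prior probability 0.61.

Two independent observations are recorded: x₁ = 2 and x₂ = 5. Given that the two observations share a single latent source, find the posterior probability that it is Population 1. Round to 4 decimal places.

0.2840

Apply Bayes' rule: the posterior for each component is proportional to its prior times its likelihood at x.
Since both observations come from the same component, the likelihood for component k is f_k(x₁)·f_k(x₂).
  f_1 = [0.28·(1−0.28)^1 = 0.28·0.72 = 0.2016] × [0.0752468] = 0.0151698
  f_2 = [0.36·(1−0.36)^1 = 0.36·0.64 = 0.2304] × [0.060398] = 0.0139157
  f_3 = [0.69·(1−0.69)^1 = 0.69·0.31 = 0.2139] × [0.00637229] = 0.00136303
Prior × likelihood for each component:
  w_1·f_1 = 0.12 × 0.0151698 = 0.00182037
  w_2·f_2 = 0.27 × 0.0139157 = 0.00375724
  w_3·f_3 = 0.61 × 0.00136303 = 0.000831451
Normaliser: 0.00182037 + 0.00375724 + 0.000831451 = 0.00640906
P(Population 1 | x₁,x₂) = 0.00182037 / 0.00640906 ≈ 0.2840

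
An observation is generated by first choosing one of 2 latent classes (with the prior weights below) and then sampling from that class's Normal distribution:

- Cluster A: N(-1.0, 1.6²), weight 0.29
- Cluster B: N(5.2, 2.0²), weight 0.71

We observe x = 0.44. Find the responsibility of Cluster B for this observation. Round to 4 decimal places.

0.1474

Apply Bayes' rule: the posterior for each component is proportional to its prior times its likelihood at x.
Normal densities:
  f_A = 0.166303
  f_B = 0.0117455
Prior × likelihood for each component:
  π_A·f_A = 0.29 × 0.166303 = 0.048228
  π_B·f_B = 0.71 × 0.0117455 = 0.0083393
Denominator: 0.048228 + 0.0083393 = 0.0565673
P(Cluster B | data) ≈ 0.1474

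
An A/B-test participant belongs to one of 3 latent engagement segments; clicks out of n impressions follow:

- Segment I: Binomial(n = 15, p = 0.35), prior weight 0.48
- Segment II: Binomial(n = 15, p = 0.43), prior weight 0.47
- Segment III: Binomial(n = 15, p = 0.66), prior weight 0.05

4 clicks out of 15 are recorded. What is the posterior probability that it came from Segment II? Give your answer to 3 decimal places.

The responsibility of component k is w_k f_k(x) divided by Σ_j w_j f_j(x).
Evaluate each component's likelihood at the observed value:
  f_I = C(15,4)·0.35^4·0.65^11 = 1365·0.0150062·0.00875078 = 0.179247
  f_II = C(15,4)·0.43^4·0.57^11 = 1365·0.034188·0.00206359 = 0.0963008
  f_III = C(15,4)·0.66^4·0.34^11 = 1365·0.189747·7.01888e-06 = 0.00181793
Prior × likelihood for each component:
  w_I·f_I = 0.48 × 0.179247 = 0.0860385
  w_II·f_II = 0.47 × 0.0963008 = 0.0452614
  w_III·f_III = 0.05 × 0.00181793 = 9.08964e-05
Evidence: 0.0860385 + 0.0452614 + 9.08964e-05 = 0.131391
P(Segment II | x) ≈ 0.344

0.344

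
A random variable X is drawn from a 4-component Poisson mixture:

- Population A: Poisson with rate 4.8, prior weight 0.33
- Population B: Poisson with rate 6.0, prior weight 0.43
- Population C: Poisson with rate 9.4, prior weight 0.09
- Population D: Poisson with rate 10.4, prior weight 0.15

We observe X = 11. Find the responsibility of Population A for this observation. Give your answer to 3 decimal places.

By Bayes' theorem, P(k | x) = w_k f_k(x) / Σ_j w_j f_j(x).
Evaluate each component's likelihood at the observed value:
  L_A = e^(−4.8)·4.8^11/11! = 0.00642517
  L_B = e^(−6.0)·6.0^11/11! = 0.022529
  L_C = e^(−9.4)·9.4^11/11! = 0.104926
  L_D = e^(−10.4)·10.4^11/11! = 0.117368
Prior × likelihood for each component:
  w_A·L_A = 0.33 × 0.00642517 = 0.0021203
  w_B·L_B = 0.43 × 0.022529 = 0.00968745
  w_C·L_C = 0.09 × 0.104926 = 0.00944333
  w_D·L_D = 0.15 × 0.117368 = 0.0176051
Sum: 0.0021203 + 0.00968745 + 0.00944333 + 0.0176051 = 0.0388562
P(Population A | the observation) = 0.0021203 / 0.0388562 ≈ 0.055

0.055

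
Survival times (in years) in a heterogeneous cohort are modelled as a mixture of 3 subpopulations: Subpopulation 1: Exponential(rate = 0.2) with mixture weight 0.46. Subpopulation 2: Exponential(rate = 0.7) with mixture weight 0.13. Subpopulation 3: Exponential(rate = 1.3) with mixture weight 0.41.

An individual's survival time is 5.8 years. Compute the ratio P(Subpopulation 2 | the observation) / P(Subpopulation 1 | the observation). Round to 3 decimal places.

Only the two components matter; the odds are (π_i f_i(x)) / (π_j f_j(x)).
Component likelihoods at x = 5.8 years:
  p_1 = 0.0626972
  p_2 = 0.0120743
  p_3 = 0.000690817
Odds = (0.13/0.46) × (0.0120743/0.0626972) = 0.282609 × 0.192581 ≈ 0.054

0.054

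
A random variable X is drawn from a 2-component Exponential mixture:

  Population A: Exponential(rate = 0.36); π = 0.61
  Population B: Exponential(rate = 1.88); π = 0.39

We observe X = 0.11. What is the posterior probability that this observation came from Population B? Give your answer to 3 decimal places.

Posterior ∝ prior × likelihood, so P(k | x) ∝ P(Z=k) f_k(x); normalise over all components.
Evaluate each component's likelihood at the observed value:
  f_A = 0.346023
  f_B = 1.52878
Unnormalised posteriors:
  P(Z=A)·f_A = 0.61 × 0.346023 = 0.211074
  P(Z=B)·f_B = 0.39 × 1.52878 = 0.596225
Denominator: 0.211074 + 0.596225 = 0.807299
So the posterior for Population B is 0.596225 / 0.807299 ≈ 0.739.

0.739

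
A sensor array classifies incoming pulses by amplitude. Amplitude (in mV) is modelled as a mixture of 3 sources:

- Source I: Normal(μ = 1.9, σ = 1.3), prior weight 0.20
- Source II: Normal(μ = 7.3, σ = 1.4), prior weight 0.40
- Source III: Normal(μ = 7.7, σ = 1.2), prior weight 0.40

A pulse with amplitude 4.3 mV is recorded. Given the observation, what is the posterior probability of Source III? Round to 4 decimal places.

Apply Bayes' rule: the posterior for each component is proportional to its prior times its likelihood at x.
Normal densities:
  f_I = 0.05583
  f_II = 0.0286865
  f_III = 0.00600508
Weight by the priors:
  π_I·f_I = 0.20 × 0.05583 = 0.011166
  π_II·f_II = 0.40 × 0.0286865 = 0.0114746
  π_III·f_III = 0.40 × 0.00600508 = 0.00240203
Normaliser: 0.011166 + 0.0114746 + 0.00240203 = 0.0250426
Responsibility of Source III: 0.00240203 / 0.0250426 ≈ 0.0959

0.0959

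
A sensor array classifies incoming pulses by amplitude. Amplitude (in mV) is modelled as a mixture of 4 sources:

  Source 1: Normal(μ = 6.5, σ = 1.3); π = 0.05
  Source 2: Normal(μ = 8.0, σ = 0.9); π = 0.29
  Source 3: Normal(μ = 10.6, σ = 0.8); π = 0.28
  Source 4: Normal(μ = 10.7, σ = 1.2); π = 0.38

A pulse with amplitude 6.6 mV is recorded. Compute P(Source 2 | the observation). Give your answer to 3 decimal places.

Posterior ∝ prior × likelihood, so P(k | x) ∝ w_k f_k(x); normalise over all components.
Component likelihoods at x = 6.6 mV:
  f_1 = (1/(1.3·√(2π)))·exp(−(6.6−6.5)²/(2·1.3²)) = 0.306879·exp(-0.00296) = 0.305972
  f_2 = (1/(0.9·√(2π)))·exp(−(6.6−8.0)²/(2·0.9²)) = 0.443269·exp(-1.20988) = 0.132198
  f_3 = (1/(0.8·√(2π)))·exp(−(6.6−10.6)²/(2·0.8²)) = 0.498678·exp(-12.50000) = 1.8584e-06
  f_4 = (1/(1.2·√(2π)))·exp(−(6.6−10.7)²/(2·1.2²)) = 0.332452·exp(-5.83681) = 0.000970144
Multiply by the mixture weights:
  w_1·f_1 = 0.05 × 0.305972 = 0.0152986
  w_2·f_2 = 0.29 × 0.132198 = 0.0383374
  w_3·f_3 = 0.28 × 1.8584e-06 = 5.20352e-07
  w_4·f_4 = 0.38 × 0.000970144 = 0.000368655
Evidence: 0.0152986 + 0.0383374 + 5.20352e-07 + 0.000368655 = 0.0540052
P(Source 2 | x) ≈ 0.710

0.710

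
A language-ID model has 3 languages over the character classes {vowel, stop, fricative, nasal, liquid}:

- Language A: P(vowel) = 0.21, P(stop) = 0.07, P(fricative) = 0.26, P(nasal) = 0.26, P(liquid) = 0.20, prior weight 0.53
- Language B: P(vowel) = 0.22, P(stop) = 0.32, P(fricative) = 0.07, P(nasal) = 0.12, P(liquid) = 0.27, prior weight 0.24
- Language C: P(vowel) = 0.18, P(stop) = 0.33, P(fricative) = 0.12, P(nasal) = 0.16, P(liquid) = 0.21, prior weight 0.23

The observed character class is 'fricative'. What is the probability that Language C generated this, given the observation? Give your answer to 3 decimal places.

Posterior ∝ prior × likelihood, so P(k | x) ∝ P(Z=k) f_k(x); normalise over all components.
Evaluate each component's likelihood at the observed value:
  p_A = 0.26
  p_B = 0.07
  p_C = 0.12
Prior × likelihood for each component:
  P(Z=A)·p_A = 0.53 × 0.26 = 0.1378
  P(Z=B)·p_B = 0.24 × 0.07 = 0.0168
  P(Z=C)·p_C = 0.23 × 0.12 = 0.0276
Evidence: 0.1378 + 0.0168 + 0.0276 = 0.1822
So the posterior for Language C is 0.0276 / 0.1822 ≈ 0.151.

0.151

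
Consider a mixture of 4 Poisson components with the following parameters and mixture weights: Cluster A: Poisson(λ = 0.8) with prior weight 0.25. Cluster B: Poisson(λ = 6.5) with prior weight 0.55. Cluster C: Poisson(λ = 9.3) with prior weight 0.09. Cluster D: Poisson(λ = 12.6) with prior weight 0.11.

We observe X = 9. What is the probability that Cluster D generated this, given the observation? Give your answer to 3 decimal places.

0.122

By Bayes' theorem, P(k | x) = w_k f_k(x) / Σ_j w_j f_j(x).
Evaluate each component's likelihood at the observed value:
  L_A = e^(−0.8)·0.8^9/9! = 1.66192e-07
  L_B = e^(−6.5)·6.5^9/9! = 0.085811
  L_C = e^(−9.3)·9.3^9/9! = 0.131113
  L_D = e^(−12.6)·12.6^9/9! = 0.0743809
Multiply by the mixture weights:
  w_A·L_A = 0.25 × 1.66192e-07 = 4.15481e-08
  w_B·L_B = 0.55 × 0.085811 = 0.0471961
  w_C·L_C = 0.09 × 0.131113 = 0.0118001
  w_D·L_D = 0.11 × 0.0743809 = 0.0081819
Normaliser: 4.15481e-08 + 0.0471961 + 0.0118001 + 0.0081819 = 0.0671781
So the posterior for Cluster D is 0.0081819 / 0.0671781 ≈ 0.122.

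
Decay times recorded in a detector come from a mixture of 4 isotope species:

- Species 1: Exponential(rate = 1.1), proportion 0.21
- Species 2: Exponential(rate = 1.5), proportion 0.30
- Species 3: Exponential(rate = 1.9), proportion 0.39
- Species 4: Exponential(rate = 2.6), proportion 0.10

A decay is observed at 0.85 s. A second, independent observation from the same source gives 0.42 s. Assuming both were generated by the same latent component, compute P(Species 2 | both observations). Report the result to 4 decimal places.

0.3197

Apply Bayes' rule: the posterior for each component is proportional to its prior times its likelihood at x.
Since both observations come from the same component, the likelihood for component k is f_k(x₁)·f_k(x₂).
  p_1 = [0.431844] × [0.693025] = 0.299279
  p_2 = [0.419146] × [0.798888] = 0.334851
  p_3 = [0.377892] × [0.855434] = 0.323262
  p_4 = [0.285222] × [0.872416] = 0.248832
Multiply by the mixture weights:
  π_1·p_1 = 0.21 × 0.299279 = 0.0628486
  π_2·p_2 = 0.30 × 0.334851 = 0.100455
  π_3·p_3 = 0.39 × 0.323262 = 0.126072
  π_4·p_4 = 0.10 × 0.248832 = 0.0248832
Normaliser: 0.0628486 + 0.100455 + 0.126072 + 0.0248832 = 0.314259
P(Species 2 | x₁,x₂) = 0.100455 / 0.314259 ≈ 0.3197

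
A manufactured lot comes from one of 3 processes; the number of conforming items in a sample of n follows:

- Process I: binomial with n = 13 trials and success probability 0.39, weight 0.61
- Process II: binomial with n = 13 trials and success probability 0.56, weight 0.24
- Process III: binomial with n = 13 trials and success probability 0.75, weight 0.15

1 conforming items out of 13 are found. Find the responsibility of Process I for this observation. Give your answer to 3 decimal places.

The responsibility of component k is w_k f_k(x) divided by Σ_j w_j f_j(x).
Component likelihoods at x = 1 conforming items out of 13:
  L_I = C(13,1)·0.39^1·0.61^12 = 13·0.39·0.00265435 = 0.0134575
  L_II = C(13,1)·0.56^1·0.44^12 = 13·0.56·5.26541e-05 = 0.000383322
  L_III = C(13,1)·0.75^1·0.25^12 = 13·0.75·5.96046e-08 = 5.81145e-07
Unnormalised posteriors:
  w_I·L_I = 0.61 × 0.0134575 = 0.00820911
  w_II·L_II = 0.24 × 0.000383322 = 9.19972e-05
  w_III·L_III = 0.15 × 5.81145e-07 = 8.71718e-08
Marginal: 0.00820911 + 9.19972e-05 + 8.71718e-08 = 0.00830119
P(Process I | data) = 0.00820911 / 0.00830119 ≈ 0.989

0.989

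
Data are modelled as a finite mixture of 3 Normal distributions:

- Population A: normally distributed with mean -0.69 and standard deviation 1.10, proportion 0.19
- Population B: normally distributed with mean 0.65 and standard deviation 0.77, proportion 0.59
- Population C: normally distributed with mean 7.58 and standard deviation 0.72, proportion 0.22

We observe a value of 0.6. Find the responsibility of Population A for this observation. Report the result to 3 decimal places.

0.102

The responsibility of component k is π_k f_k(x) divided by Σ_j π_j f_j(x).
Component likelihoods at x = 0.6:
  L_A = (1/(1.10·√(2π)))·exp(−(0.6−-0.69)²/(2·1.10²)) = 0.362675·exp(-0.68764) = 0.182338
  L_B = (1/(0.77·√(2π)))·exp(−(0.6−0.65)²/(2·0.77²)) = 0.518107·exp(-0.00211) = 0.517016
  L_C = (1/(0.72·√(2π)))·exp(−(0.6−7.58)²/(2·0.72²)) = 0.554087·exp(-46.99113) = 2.16566e-21
Weight by the priors:
  π_A·L_A = 0.19 × 0.182338 = 0.0346442
  π_B·L_B = 0.59 × 0.517016 = 0.305039
  π_C·L_C = 0.22 × 2.16566e-21 = 4.76446e-22
Evidence: 0.0346442 + 0.305039 + 4.76446e-22 = 0.339683
P(Population A | the observation) = 0.0346442 / 0.339683 ≈ 0.102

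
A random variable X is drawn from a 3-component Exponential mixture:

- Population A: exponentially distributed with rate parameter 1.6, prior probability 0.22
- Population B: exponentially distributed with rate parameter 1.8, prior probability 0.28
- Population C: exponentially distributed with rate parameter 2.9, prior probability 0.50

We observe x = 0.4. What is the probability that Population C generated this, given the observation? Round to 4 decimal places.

0.5133

Apply Bayes' rule: the posterior for each component is proportional to its prior times its likelihood at x.
Component likelihoods at x = 0.4:
  p_A = 0.843668
  p_B = 0.876154
  p_C = 0.90911
Prior × likelihood for each component:
  w_A·p_A = 0.22 × 0.843668 = 0.185607
  w_B·p_B = 0.28 × 0.876154 = 0.245323
  w_C·p_C = 0.50 × 0.90911 = 0.454555
Sum: 0.185607 + 0.245323 + 0.454555 = 0.885485
Responsibility of Population C: 0.454555 / 0.885485 ≈ 0.5133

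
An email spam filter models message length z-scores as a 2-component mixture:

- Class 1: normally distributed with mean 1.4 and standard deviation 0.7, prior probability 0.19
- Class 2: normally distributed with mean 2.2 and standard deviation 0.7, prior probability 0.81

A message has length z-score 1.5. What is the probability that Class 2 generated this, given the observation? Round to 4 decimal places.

P(component k | x) = w_k·f_k(x) / marginal(x), where marginal(x) = Σ_j w_j·f_j(x).
Evaluate each component's likelihood at the observed value:
  p_1 = 0.564132
  p_2 = 0.345672
Weight by the priors:
  w_1·p_1 = 0.19 × 0.564132 = 0.107185
  w_2·p_2 = 0.81 × 0.345672 = 0.279995
Sum: 0.107185 + 0.279995 = 0.38718
P(Class 2 | data) ≈ 0.7232

0.7232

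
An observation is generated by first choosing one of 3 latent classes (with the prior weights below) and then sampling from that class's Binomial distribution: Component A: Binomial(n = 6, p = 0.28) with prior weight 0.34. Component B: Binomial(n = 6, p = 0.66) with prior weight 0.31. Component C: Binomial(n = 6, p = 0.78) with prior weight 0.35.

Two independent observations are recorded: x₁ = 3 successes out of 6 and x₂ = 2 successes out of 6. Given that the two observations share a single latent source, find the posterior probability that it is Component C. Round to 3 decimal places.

0.031

P(component k | x) = π_k·f_k(x) / marginal(x), where marginal(x) = Σ_j π_j·f_j(x).
Since both observations come from the same component, the likelihood for component k is f_k(x₁)·f_k(x₂).
  f_A = [C(6,3)·0.28^3·0.72^3 = 20·0.021952·0.373248 = 0.163871] × [0.316037] = 0.0517892
  f_B = [C(6,3)·0.66^3·0.34^3 = 20·0.287496·0.039304 = 0.225995] × [0.0873162] = 0.019733
  f_C = [C(6,3)·0.78^3·0.22^3 = 20·0.474552·0.010648 = 0.101061] × [0.0213782] = 0.00216049
Unnormalised posteriors:
  π_A·f_A = 0.34 × 0.0517892 = 0.0176083
  π_B·f_B = 0.31 × 0.019733 = 0.00611723
  π_C·f_C = 0.35 × 0.00216049 = 0.000756173
Evidence: 0.0176083 + 0.00611723 + 0.000756173 = 0.0244817
P(Component C | x₁, x₂) = 0.000756173 / 0.0244817 ≈ 0.031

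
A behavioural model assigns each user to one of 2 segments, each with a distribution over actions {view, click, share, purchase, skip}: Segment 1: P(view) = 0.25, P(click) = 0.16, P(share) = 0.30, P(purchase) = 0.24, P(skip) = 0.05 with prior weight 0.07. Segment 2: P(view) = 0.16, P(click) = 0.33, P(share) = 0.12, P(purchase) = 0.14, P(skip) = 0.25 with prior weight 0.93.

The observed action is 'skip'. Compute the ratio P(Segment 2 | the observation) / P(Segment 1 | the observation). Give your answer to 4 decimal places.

66.4286

Since P(k|x) ∝ w_k f_k(x), the posterior odds are w_i f_i(x) / (w_j f_j(x)).
Categorical probabilities:
  L_1 = 0.05
  L_2 = 0.25
Odds = (0.93/0.07) × (0.25/0.05) = 13.2857 × 5 ≈ 66.4286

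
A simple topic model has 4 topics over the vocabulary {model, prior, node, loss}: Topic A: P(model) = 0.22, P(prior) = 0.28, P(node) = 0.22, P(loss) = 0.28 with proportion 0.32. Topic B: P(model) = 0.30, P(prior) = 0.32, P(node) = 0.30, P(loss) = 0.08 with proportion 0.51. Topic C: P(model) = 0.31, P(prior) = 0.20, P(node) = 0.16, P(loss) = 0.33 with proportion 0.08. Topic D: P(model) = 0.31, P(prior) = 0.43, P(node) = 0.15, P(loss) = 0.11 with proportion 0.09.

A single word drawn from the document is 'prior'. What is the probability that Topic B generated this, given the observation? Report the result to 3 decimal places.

0.531

The responsibility of component k is π_k f_k(x) divided by Σ_j π_j f_j(x).
Evaluate each component's likelihood at the observed value:
  p_A = 0.28
  p_B = 0.32
  p_C = 0.2
  p_D = 0.43
Multiply by the mixture weights:
  π_A·p_A = 0.32 × 0.28 = 0.0896
  π_B·p_B = 0.51 × 0.32 = 0.1632
  π_C·p_C = 0.08 × 0.2 = 0.016
  π_D·p_D = 0.09 × 0.43 = 0.0387
Normaliser: 0.0896 + 0.1632 + 0.016 + 0.0387 = 0.3075
So the posterior for Topic B is 0.1632 / 0.3075 ≈ 0.531.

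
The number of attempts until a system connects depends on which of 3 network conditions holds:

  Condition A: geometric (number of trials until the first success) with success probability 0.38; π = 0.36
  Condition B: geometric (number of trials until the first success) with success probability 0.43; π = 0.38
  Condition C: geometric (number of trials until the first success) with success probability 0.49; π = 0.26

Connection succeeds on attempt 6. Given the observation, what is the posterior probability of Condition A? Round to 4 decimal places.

By Bayes' theorem, P(k | x) = π_k f_k(x) / Σ_j π_j f_j(x).
Evaluate each component's likelihood at the observed value:
  f_A = 0.034813
  f_B = 0.0258728
  f_C = 0.0169062
Prior × likelihood for each component:
  π_A·f_A = 0.36 × 0.034813 = 0.0125327
  π_B·f_B = 0.38 × 0.0258728 = 0.00983165
  π_C·f_C = 0.26 × 0.0169062 = 0.00439562
Denominator: 0.0125327 + 0.00983165 + 0.00439562 = 0.02676
P(Condition A | the observation) ≈ 0.4683

0.4683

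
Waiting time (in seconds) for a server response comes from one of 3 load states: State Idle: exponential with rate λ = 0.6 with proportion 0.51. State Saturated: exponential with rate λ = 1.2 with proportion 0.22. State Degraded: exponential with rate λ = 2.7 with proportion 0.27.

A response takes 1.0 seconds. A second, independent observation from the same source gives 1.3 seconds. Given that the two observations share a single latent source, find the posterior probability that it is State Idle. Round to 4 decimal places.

P(component k | x) = π_k·f_k(x) / marginal(x), where marginal(x) = Σ_j π_j·f_j(x).
Since both observations come from the same component, the likelihood for component k is f_k(x₁)·f_k(x₂).
  p_Idle = [0.6·e^(−0.6·1.0) = 0.6·e^(−0.6000) = 0.329287] × [0.275044] = 0.0905683
  p_Saturated = [1.2·e^(−1.2·1.0) = 1.2·e^(−1.2000) = 0.361433] × [0.252163] = 0.0911401
  p_Degraded = [2.7·e^(−2.7·1.0) = 2.7·e^(−2.7000) = 0.181455] × [0.0807217] = 0.0146473
Multiply by the mixture weights:
  π_Idle·p_Idle = 0.51 × 0.0905683 = 0.0461898
  π_Saturated·p_Saturated = 0.22 × 0.0911401 = 0.0200508
  π_Degraded·p_Degraded = 0.27 × 0.0146473 = 0.00395478
Sum: 0.0461898 + 0.0200508 + 0.00395478 = 0.0701954
So the posterior for State Idle is 0.0461898 / 0.0701954 ≈ 0.6580.

0.6580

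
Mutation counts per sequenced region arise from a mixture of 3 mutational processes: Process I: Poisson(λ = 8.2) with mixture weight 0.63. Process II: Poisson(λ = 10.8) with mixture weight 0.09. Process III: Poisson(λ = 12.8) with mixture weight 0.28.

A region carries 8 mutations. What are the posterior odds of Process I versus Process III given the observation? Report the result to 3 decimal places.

Since P(k|x) ∝ π_k f_k(x), the posterior odds are π_i f_i(x) / (π_j f_j(x)).
Component likelihoods at x = 8 mutations:
  L_I = 0.139244
  L_II = 0.093646
  L_III = 0.0493389
0.0877235 / 0.0138149 ≈ 6.350

6.350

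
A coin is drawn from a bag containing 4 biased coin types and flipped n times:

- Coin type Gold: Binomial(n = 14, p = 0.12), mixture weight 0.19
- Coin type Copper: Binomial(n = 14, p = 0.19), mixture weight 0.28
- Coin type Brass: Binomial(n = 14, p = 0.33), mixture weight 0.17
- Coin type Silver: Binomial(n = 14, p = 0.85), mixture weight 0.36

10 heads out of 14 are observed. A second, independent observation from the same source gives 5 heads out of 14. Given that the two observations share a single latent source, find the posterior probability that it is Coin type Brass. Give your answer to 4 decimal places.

0.9844

P(component k | x) = w_k·f_k(x) / marginal(x), where marginal(x) = Σ_j w_j·f_j(x).
Since both observations come from the same component, the likelihood for component k is f_k(x₁)·f_k(x₂).
  p_Gold = [3.71687e-07] × [0.0157657] = 5.85992e-09
  p_Copper = [2.64186e-05] × [0.0744042] = 1.96566e-06
  p_Brass = [0.00308939] × [0.213161] = 0.000658536
  p_Silver = [0.0997673] × [3.41492e-05] = 3.40697e-06
Prior × likelihood for each component:
  w_Gold·p_Gold = 0.19 × 5.85992e-09 = 1.11338e-09
  w_Copper·p_Copper = 0.28 × 1.96566e-06 = 5.50384e-07
  w_Brass·p_Brass = 0.17 × 0.000658536 = 0.000111951
  w_Silver·p_Silver = 0.36 × 3.40697e-06 = 1.22651e-06
Marginal: 1.11338e-09 + 5.50384e-07 + 0.000111951 + 1.22651e-06 = 0.000113729
P(Coin type Brass | x) ≈ 0.9844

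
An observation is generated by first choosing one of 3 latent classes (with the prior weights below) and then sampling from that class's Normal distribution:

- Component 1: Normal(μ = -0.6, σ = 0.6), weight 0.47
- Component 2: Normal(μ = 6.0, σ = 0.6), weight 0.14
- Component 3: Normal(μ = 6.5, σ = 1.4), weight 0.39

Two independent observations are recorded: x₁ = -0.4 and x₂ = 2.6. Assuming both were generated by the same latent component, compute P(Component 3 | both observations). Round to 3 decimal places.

0.026

By Bayes' theorem, P(k | x) = π_k f_k(x) / Σ_j π_j f_j(x).
Since both observations come from the same component, the likelihood for component k is f_k(x₁)·f_k(x₂).
  f_1 = [0.628972] × [4.42717e-07] = 2.78457e-07
  f_2 = [1.30686e-25] × [7.07815e-08] = 9.25013e-33
  f_3 = [1.5139e-06] × [0.00588403] = 8.90786e-09
Weight by the priors:
  π_1·f_1 = 0.47 × 2.78457e-07 = 1.30875e-07
  π_2·f_2 = 0.14 × 9.25013e-33 = 1.29502e-33
  π_3·f_3 = 0.39 × 8.90786e-09 = 3.47407e-09
Evidence: 1.30875e-07 + 1.29502e-33 + 3.47407e-09 = 1.34349e-07
P(Component 3 | x) = 3.47407e-09 / 1.34349e-07 ≈ 0.026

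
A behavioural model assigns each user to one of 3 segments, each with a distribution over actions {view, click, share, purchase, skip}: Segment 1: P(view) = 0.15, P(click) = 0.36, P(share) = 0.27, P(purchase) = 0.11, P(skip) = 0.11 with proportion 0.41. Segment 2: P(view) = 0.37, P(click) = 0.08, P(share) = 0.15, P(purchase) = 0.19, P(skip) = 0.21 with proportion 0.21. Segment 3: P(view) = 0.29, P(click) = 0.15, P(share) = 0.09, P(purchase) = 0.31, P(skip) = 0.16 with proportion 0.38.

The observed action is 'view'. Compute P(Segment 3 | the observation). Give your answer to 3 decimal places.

0.442

The responsibility of component k is π_k f_k(x) divided by Σ_j π_j f_j(x).
Categorical probabilities:
  f_1 = P(view | comp) = 0.15
  f_2 = P(view | comp) = 0.37
  f_3 = P(view | comp) = 0.29
Weight by the priors:
  π_1·f_1 = 0.41 × 0.15 = 0.0615
  π_2·f_2 = 0.21 × 0.37 = 0.0777
  π_3·f_3 = 0.38 × 0.29 = 0.1102
Sum: 0.0615 + 0.0777 + 0.1102 = 0.2494
Responsibility of Segment 3: 0.1102 / 0.2494 ≈ 0.442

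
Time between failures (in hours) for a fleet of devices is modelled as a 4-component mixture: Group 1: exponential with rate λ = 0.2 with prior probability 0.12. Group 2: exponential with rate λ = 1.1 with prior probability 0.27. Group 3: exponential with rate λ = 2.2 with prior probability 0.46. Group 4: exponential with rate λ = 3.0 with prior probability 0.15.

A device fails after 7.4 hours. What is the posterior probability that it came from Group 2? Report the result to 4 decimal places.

By Bayes' theorem, P(k | x) = π_k f_k(x) / Σ_j π_j f_j(x).
Evaluate each component's likelihood at the observed value:
  L_1 = 0.2·e^(−0.2·7.4) = 0.2·e^(−1.4800) = 0.0455275
  L_2 = 1.1·e^(−1.1·7.4) = 1.1·e^(−8.1400) = 0.000320801
  L_3 = 2.2·e^(−2.2·7.4) = 2.2·e^(−16.2800) = 1.87115e-07
  L_4 = 3.0·e^(−3.0·7.4) = 3.0·e^(−22.2000) = 6.85147e-10
Weight by the priors:
  π_1·L_1 = 0.12 × 0.0455275 = 0.0054633
  π_2·L_2 = 0.27 × 0.000320801 = 8.66162e-05
  π_3·L_3 = 0.46 × 1.87115e-07 = 8.60729e-08
  π_4·L_4 = 0.15 × 6.85147e-10 = 1.02772e-10
Evidence: 0.0054633 + 8.66162e-05 + 8.60729e-08 + 1.02772e-10 = 0.00555001
So the posterior for Group 2 is 8.66162e-05 / 0.00555001 ≈ 0.0156.

0.0156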